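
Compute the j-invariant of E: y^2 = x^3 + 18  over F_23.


Delta = -16(4 a^3 + 27 b^2) mod 23 = 10
-1728 * (4 a)^3 = -1728 * (4*0)^3 mod 23 = 0
j = 0 * 10^(-1) mod 23 = 0

j = 0 (mod 23)


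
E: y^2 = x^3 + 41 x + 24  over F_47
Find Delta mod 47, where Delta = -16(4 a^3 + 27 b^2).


4 a^3 + 27 b^2 = 4*41^3 + 27*24^2 = 275684 + 15552 = 291236
Delta = -16 * (291236) = -4659776
Delta mod 47 = 39

Delta = 39 (mod 47)


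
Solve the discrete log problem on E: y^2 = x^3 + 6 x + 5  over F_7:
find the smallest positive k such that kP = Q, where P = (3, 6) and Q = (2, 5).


Enumerate multiples of P until we hit Q = (2, 5):
  1P = (3, 6)
  2P = (2, 2)
  3P = (4, 4)
  4P = (4, 3)
  5P = (2, 5)
Match found at i = 5.

k = 5


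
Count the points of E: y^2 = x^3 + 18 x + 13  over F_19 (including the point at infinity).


For each x in F_19, count y with y^2 = x^3 + 18 x + 13 mod 19:
  x = 2: RHS = 0, y in [0]  -> 1 point(s)
  x = 4: RHS = 16, y in [4, 15]  -> 2 point(s)
  x = 5: RHS = 0, y in [0]  -> 1 point(s)
  x = 7: RHS = 7, y in [8, 11]  -> 2 point(s)
  x = 8: RHS = 4, y in [2, 17]  -> 2 point(s)
  x = 9: RHS = 11, y in [7, 12]  -> 2 point(s)
  x = 12: RHS = 0, y in [0]  -> 1 point(s)
  x = 14: RHS = 7, y in [8, 11]  -> 2 point(s)
  x = 17: RHS = 7, y in [8, 11]  -> 2 point(s)
Affine points: 15. Add the point at infinity: total = 16.

#E(F_19) = 16


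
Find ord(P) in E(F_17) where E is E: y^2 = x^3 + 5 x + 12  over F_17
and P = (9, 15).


Compute successive multiples of P until we hit O:
  1P = (9, 15)
  2P = (1, 16)
  3P = (11, 15)
  4P = (14, 2)
  5P = (13, 9)
  6P = (10, 12)
  7P = (7, 13)
  8P = (2, 9)
  ... (continuing to 21P)
  21P = O

ord(P) = 21


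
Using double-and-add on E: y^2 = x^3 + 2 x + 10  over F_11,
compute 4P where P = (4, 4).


k = 4 = 100_2 (binary, LSB first: 001)
Double-and-add from P = (4, 4):
  bit 0 = 0: acc unchanged = O
  bit 1 = 0: acc unchanged = O
  bit 2 = 1: acc = O + (2, 0) = (2, 0)

4P = (2, 0)


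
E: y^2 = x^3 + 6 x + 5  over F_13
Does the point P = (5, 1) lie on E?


Check whether y^2 = x^3 + 6 x + 5 (mod 13) for (x, y) = (5, 1).
LHS: y^2 = 1^2 mod 13 = 1
RHS: x^3 + 6 x + 5 = 5^3 + 6*5 + 5 mod 13 = 4
LHS != RHS

No, not on the curve


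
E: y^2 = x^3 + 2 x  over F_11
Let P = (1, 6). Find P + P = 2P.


Doubling: s = (3 x1^2 + a) / (2 y1)
s = (3*1^2 + 2) / (2*6) mod 11 = 5
x3 = s^2 - 2 x1 mod 11 = 5^2 - 2*1 = 1
y3 = s (x1 - x3) - y1 mod 11 = 5 * (1 - 1) - 6 = 5

2P = (1, 5)


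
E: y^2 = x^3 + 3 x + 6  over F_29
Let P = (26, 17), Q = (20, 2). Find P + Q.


P != Q, so use the chord formula.
s = (y2 - y1) / (x2 - x1) = (14) / (23) mod 29 = 17
x3 = s^2 - x1 - x2 mod 29 = 17^2 - 26 - 20 = 11
y3 = s (x1 - x3) - y1 mod 29 = 17 * (26 - 11) - 17 = 6

P + Q = (11, 6)


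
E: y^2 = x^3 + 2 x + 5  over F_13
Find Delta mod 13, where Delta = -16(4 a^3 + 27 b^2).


4 a^3 + 27 b^2 = 4*2^3 + 27*5^2 = 32 + 675 = 707
Delta = -16 * (707) = -11312
Delta mod 13 = 11

Delta = 11 (mod 13)


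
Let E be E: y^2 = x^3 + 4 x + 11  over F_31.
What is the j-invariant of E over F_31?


Delta = -16(4 a^3 + 27 b^2) mod 31 = 21
-1728 * (4 a)^3 = -1728 * (4*4)^3 mod 31 = 1
j = 1 * 21^(-1) mod 31 = 3

j = 3 (mod 31)


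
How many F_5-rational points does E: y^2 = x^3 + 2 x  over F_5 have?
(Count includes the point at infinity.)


For each x in F_5, count y with y^2 = x^3 + 2 x + 0 mod 5:
  x = 0: RHS = 0, y in [0]  -> 1 point(s)
Affine points: 1. Add the point at infinity: total = 2.

#E(F_5) = 2


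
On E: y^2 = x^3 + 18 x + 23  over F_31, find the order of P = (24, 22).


Compute successive multiples of P until we hit O:
  1P = (24, 22)
  2P = (30, 2)
  3P = (26, 26)
  4P = (16, 25)
  5P = (11, 8)
  6P = (10, 5)
  7P = (29, 14)
  8P = (19, 1)
  ... (continuing to 19P)
  19P = O

ord(P) = 19


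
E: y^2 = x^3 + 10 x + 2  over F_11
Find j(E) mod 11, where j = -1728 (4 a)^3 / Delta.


Delta = -16(4 a^3 + 27 b^2) mod 11 = 8
-1728 * (4 a)^3 = -1728 * (4*10)^3 mod 11 = 9
j = 9 * 8^(-1) mod 11 = 8

j = 8 (mod 11)


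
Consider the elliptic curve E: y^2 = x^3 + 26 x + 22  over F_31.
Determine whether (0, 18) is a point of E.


Check whether y^2 = x^3 + 26 x + 22 (mod 31) for (x, y) = (0, 18).
LHS: y^2 = 18^2 mod 31 = 14
RHS: x^3 + 26 x + 22 = 0^3 + 26*0 + 22 mod 31 = 22
LHS != RHS

No, not on the curve


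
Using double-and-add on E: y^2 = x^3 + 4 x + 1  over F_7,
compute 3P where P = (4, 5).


k = 3 = 11_2 (binary, LSB first: 11)
Double-and-add from P = (4, 5):
  bit 0 = 1: acc = O + (4, 5) = (4, 5)
  bit 1 = 1: acc = (4, 5) + (0, 6) = (0, 1)

3P = (0, 1)


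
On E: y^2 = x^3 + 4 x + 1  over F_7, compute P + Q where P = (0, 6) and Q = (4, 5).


P != Q, so use the chord formula.
s = (y2 - y1) / (x2 - x1) = (6) / (4) mod 7 = 5
x3 = s^2 - x1 - x2 mod 7 = 5^2 - 0 - 4 = 0
y3 = s (x1 - x3) - y1 mod 7 = 5 * (0 - 0) - 6 = 1

P + Q = (0, 1)


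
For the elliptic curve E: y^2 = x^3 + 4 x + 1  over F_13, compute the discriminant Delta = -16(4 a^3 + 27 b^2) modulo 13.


4 a^3 + 27 b^2 = 4*4^3 + 27*1^2 = 256 + 27 = 283
Delta = -16 * (283) = -4528
Delta mod 13 = 9

Delta = 9 (mod 13)


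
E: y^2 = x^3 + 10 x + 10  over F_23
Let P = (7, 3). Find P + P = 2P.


Doubling: s = (3 x1^2 + a) / (2 y1)
s = (3*7^2 + 10) / (2*3) mod 23 = 7
x3 = s^2 - 2 x1 mod 23 = 7^2 - 2*7 = 12
y3 = s (x1 - x3) - y1 mod 23 = 7 * (7 - 12) - 3 = 8

2P = (12, 8)


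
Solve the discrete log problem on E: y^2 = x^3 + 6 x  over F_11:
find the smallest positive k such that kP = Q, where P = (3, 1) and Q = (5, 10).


Enumerate multiples of P until we hit Q = (5, 10):
  1P = (3, 1)
  2P = (5, 10)
Match found at i = 2.

k = 2


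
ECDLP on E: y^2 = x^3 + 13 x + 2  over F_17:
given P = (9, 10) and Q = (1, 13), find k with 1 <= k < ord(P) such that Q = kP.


Enumerate multiples of P until we hit Q = (1, 13):
  1P = (9, 10)
  2P = (1, 4)
  3P = (15, 11)
  4P = (2, 11)
  5P = (14, 15)
  6P = (12, 4)
  7P = (0, 6)
  8P = (4, 13)
  9P = (3, 0)
  10P = (4, 4)
  11P = (0, 11)
  12P = (12, 13)
  13P = (14, 2)
  14P = (2, 6)
  15P = (15, 6)
  16P = (1, 13)
Match found at i = 16.

k = 16


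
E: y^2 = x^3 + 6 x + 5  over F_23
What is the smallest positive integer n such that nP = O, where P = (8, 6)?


Compute successive multiples of P until we hit O:
  1P = (8, 6)
  2P = (9, 12)
  3P = (19, 20)
  4P = (21, 13)
  5P = (3, 2)
  6P = (20, 12)
  7P = (1, 9)
  8P = (17, 11)
  ... (continuing to 27P)
  27P = O

ord(P) = 27


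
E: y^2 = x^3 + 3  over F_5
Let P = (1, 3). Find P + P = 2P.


Doubling: s = (3 x1^2 + a) / (2 y1)
s = (3*1^2 + 0) / (2*3) mod 5 = 3
x3 = s^2 - 2 x1 mod 5 = 3^2 - 2*1 = 2
y3 = s (x1 - x3) - y1 mod 5 = 3 * (1 - 2) - 3 = 4

2P = (2, 4)


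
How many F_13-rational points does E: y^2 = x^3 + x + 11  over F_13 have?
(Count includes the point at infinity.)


For each x in F_13, count y with y^2 = x^3 + 1 x + 11 mod 13:
  x = 1: RHS = 0, y in [0]  -> 1 point(s)
  x = 4: RHS = 1, y in [1, 12]  -> 2 point(s)
  x = 6: RHS = 12, y in [5, 8]  -> 2 point(s)
  x = 7: RHS = 10, y in [6, 7]  -> 2 point(s)
  x = 11: RHS = 1, y in [1, 12]  -> 2 point(s)
  x = 12: RHS = 9, y in [3, 10]  -> 2 point(s)
Affine points: 11. Add the point at infinity: total = 12.

#E(F_13) = 12


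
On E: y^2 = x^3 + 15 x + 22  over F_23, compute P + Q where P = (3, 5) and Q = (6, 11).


P != Q, so use the chord formula.
s = (y2 - y1) / (x2 - x1) = (6) / (3) mod 23 = 2
x3 = s^2 - x1 - x2 mod 23 = 2^2 - 3 - 6 = 18
y3 = s (x1 - x3) - y1 mod 23 = 2 * (3 - 18) - 5 = 11

P + Q = (18, 11)


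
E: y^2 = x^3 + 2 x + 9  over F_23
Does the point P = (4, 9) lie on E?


Check whether y^2 = x^3 + 2 x + 9 (mod 23) for (x, y) = (4, 9).
LHS: y^2 = 9^2 mod 23 = 12
RHS: x^3 + 2 x + 9 = 4^3 + 2*4 + 9 mod 23 = 12
LHS = RHS

Yes, on the curve


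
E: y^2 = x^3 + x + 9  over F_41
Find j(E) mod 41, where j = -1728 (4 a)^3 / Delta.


Delta = -16(4 a^3 + 27 b^2) mod 41 = 40
-1728 * (4 a)^3 = -1728 * (4*1)^3 mod 41 = 26
j = 26 * 40^(-1) mod 41 = 15

j = 15 (mod 41)


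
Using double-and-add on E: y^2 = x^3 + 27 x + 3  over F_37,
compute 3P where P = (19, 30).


k = 3 = 11_2 (binary, LSB first: 11)
Double-and-add from P = (19, 30):
  bit 0 = 1: acc = O + (19, 30) = (19, 30)
  bit 1 = 1: acc = (19, 30) + (36, 7) = (28, 17)

3P = (28, 17)


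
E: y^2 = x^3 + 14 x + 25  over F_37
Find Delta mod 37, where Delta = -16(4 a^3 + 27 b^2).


4 a^3 + 27 b^2 = 4*14^3 + 27*25^2 = 10976 + 16875 = 27851
Delta = -16 * (27851) = -445616
Delta mod 37 = 12

Delta = 12 (mod 37)


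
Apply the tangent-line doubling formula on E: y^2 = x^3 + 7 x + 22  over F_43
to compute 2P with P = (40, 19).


Doubling: s = (3 x1^2 + a) / (2 y1)
s = (3*40^2 + 7) / (2*19) mod 43 = 19
x3 = s^2 - 2 x1 mod 43 = 19^2 - 2*40 = 23
y3 = s (x1 - x3) - y1 mod 43 = 19 * (40 - 23) - 19 = 3

2P = (23, 3)


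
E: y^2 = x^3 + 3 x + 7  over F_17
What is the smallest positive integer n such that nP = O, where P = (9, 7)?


Compute successive multiples of P until we hit O:
  1P = (9, 7)
  2P = (8, 13)
  3P = (2, 2)
  4P = (2, 15)
  5P = (8, 4)
  6P = (9, 10)
  7P = O

ord(P) = 7


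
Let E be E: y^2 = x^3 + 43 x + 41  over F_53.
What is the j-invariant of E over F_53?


Delta = -16(4 a^3 + 27 b^2) mod 53 = 43
-1728 * (4 a)^3 = -1728 * (4*43)^3 mod 53 = 27
j = 27 * 43^(-1) mod 53 = 45

j = 45 (mod 53)


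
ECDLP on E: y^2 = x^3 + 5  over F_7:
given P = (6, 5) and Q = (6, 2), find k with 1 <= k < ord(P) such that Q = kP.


Enumerate multiples of P until we hit Q = (6, 2):
  1P = (6, 5)
  2P = (3, 5)
  3P = (5, 2)
  4P = (5, 5)
  5P = (3, 2)
  6P = (6, 2)
Match found at i = 6.

k = 6


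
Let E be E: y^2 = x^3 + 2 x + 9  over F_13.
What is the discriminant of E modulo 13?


4 a^3 + 27 b^2 = 4*2^3 + 27*9^2 = 32 + 2187 = 2219
Delta = -16 * (2219) = -35504
Delta mod 13 = 12

Delta = 12 (mod 13)


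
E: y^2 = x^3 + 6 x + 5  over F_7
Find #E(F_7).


For each x in F_7, count y with y^2 = x^3 + 6 x + 5 mod 7:
  x = 2: RHS = 4, y in [2, 5]  -> 2 point(s)
  x = 3: RHS = 1, y in [1, 6]  -> 2 point(s)
  x = 4: RHS = 2, y in [3, 4]  -> 2 point(s)
Affine points: 6. Add the point at infinity: total = 7.

#E(F_7) = 7


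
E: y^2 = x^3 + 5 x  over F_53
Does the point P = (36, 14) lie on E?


Check whether y^2 = x^3 + 5 x + 0 (mod 53) for (x, y) = (36, 14).
LHS: y^2 = 14^2 mod 53 = 37
RHS: x^3 + 5 x + 0 = 36^3 + 5*36 + 0 mod 53 = 37
LHS = RHS

Yes, on the curve


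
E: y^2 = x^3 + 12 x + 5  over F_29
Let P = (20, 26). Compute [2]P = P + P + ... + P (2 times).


k = 2 = 10_2 (binary, LSB first: 01)
Double-and-add from P = (20, 26):
  bit 0 = 0: acc unchanged = O
  bit 1 = 1: acc = O + (19, 4) = (19, 4)

2P = (19, 4)


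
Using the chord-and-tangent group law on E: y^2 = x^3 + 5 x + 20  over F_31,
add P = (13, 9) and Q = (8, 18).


P != Q, so use the chord formula.
s = (y2 - y1) / (x2 - x1) = (9) / (26) mod 31 = 23
x3 = s^2 - x1 - x2 mod 31 = 23^2 - 13 - 8 = 12
y3 = s (x1 - x3) - y1 mod 31 = 23 * (13 - 12) - 9 = 14

P + Q = (12, 14)


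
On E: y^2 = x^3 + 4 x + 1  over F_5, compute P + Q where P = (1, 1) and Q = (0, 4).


P != Q, so use the chord formula.
s = (y2 - y1) / (x2 - x1) = (3) / (4) mod 5 = 2
x3 = s^2 - x1 - x2 mod 5 = 2^2 - 1 - 0 = 3
y3 = s (x1 - x3) - y1 mod 5 = 2 * (1 - 3) - 1 = 0

P + Q = (3, 0)


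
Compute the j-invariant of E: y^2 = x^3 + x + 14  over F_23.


Delta = -16(4 a^3 + 27 b^2) mod 23 = 19
-1728 * (4 a)^3 = -1728 * (4*1)^3 mod 23 = 15
j = 15 * 19^(-1) mod 23 = 2

j = 2 (mod 23)


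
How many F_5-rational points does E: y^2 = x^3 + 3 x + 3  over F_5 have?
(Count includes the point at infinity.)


For each x in F_5, count y with y^2 = x^3 + 3 x + 3 mod 5:
  x = 3: RHS = 4, y in [2, 3]  -> 2 point(s)
  x = 4: RHS = 4, y in [2, 3]  -> 2 point(s)
Affine points: 4. Add the point at infinity: total = 5.

#E(F_5) = 5


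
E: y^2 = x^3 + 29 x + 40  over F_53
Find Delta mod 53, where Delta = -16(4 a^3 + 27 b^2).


4 a^3 + 27 b^2 = 4*29^3 + 27*40^2 = 97556 + 43200 = 140756
Delta = -16 * (140756) = -2252096
Delta mod 53 = 33

Delta = 33 (mod 53)


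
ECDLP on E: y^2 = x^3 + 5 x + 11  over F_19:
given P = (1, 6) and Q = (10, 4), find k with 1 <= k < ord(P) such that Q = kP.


Enumerate multiples of P until we hit Q = (10, 4):
  1P = (1, 6)
  2P = (9, 14)
  3P = (10, 4)
Match found at i = 3.

k = 3


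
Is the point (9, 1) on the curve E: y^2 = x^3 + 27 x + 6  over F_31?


Check whether y^2 = x^3 + 27 x + 6 (mod 31) for (x, y) = (9, 1).
LHS: y^2 = 1^2 mod 31 = 1
RHS: x^3 + 27 x + 6 = 9^3 + 27*9 + 6 mod 31 = 17
LHS != RHS

No, not on the curve


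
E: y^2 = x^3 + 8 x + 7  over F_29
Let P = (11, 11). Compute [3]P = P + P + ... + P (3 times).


k = 3 = 11_2 (binary, LSB first: 11)
Double-and-add from P = (11, 11):
  bit 0 = 1: acc = O + (11, 11) = (11, 11)
  bit 1 = 1: acc = (11, 11) + (3, 0) = (11, 18)

3P = (11, 18)


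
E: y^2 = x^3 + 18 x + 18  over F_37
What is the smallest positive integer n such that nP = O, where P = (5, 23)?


Compute successive multiples of P until we hit O:
  1P = (5, 23)
  2P = (31, 29)
  3P = (12, 1)
  4P = (11, 17)
  5P = (22, 31)
  6P = (22, 6)
  7P = (11, 20)
  8P = (12, 36)
  ... (continuing to 11P)
  11P = O

ord(P) = 11


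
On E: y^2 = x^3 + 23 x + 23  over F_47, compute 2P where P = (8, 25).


Doubling: s = (3 x1^2 + a) / (2 y1)
s = (3*8^2 + 23) / (2*25) mod 47 = 9
x3 = s^2 - 2 x1 mod 47 = 9^2 - 2*8 = 18
y3 = s (x1 - x3) - y1 mod 47 = 9 * (8 - 18) - 25 = 26

2P = (18, 26)


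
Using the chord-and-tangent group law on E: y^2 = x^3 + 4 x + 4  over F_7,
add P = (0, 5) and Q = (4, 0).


P != Q, so use the chord formula.
s = (y2 - y1) / (x2 - x1) = (2) / (4) mod 7 = 4
x3 = s^2 - x1 - x2 mod 7 = 4^2 - 0 - 4 = 5
y3 = s (x1 - x3) - y1 mod 7 = 4 * (0 - 5) - 5 = 3

P + Q = (5, 3)


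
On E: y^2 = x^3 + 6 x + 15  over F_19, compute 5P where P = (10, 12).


k = 5 = 101_2 (binary, LSB first: 101)
Double-and-add from P = (10, 12):
  bit 0 = 1: acc = O + (10, 12) = (10, 12)
  bit 1 = 0: acc unchanged = (10, 12)
  bit 2 = 1: acc = (10, 12) + (7, 18) = (6, 18)

5P = (6, 18)


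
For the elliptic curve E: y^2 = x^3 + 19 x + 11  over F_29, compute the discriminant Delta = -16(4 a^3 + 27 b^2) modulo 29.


4 a^3 + 27 b^2 = 4*19^3 + 27*11^2 = 27436 + 3267 = 30703
Delta = -16 * (30703) = -491248
Delta mod 29 = 12

Delta = 12 (mod 29)


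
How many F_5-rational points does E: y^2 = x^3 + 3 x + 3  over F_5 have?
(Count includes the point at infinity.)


For each x in F_5, count y with y^2 = x^3 + 3 x + 3 mod 5:
  x = 3: RHS = 4, y in [2, 3]  -> 2 point(s)
  x = 4: RHS = 4, y in [2, 3]  -> 2 point(s)
Affine points: 4. Add the point at infinity: total = 5.

#E(F_5) = 5


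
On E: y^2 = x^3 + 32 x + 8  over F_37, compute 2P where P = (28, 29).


Doubling: s = (3 x1^2 + a) / (2 y1)
s = (3*28^2 + 32) / (2*29) mod 37 = 36
x3 = s^2 - 2 x1 mod 37 = 36^2 - 2*28 = 19
y3 = s (x1 - x3) - y1 mod 37 = 36 * (28 - 19) - 29 = 36

2P = (19, 36)


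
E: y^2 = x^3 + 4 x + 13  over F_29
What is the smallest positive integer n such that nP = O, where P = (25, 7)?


Compute successive multiples of P until we hit O:
  1P = (25, 7)
  2P = (7, 6)
  3P = (3, 20)
  4P = (8, 8)
  5P = (24, 10)
  6P = (18, 1)
  7P = (11, 5)
  8P = (9, 16)
  ... (continuing to 18P)
  18P = O

ord(P) = 18


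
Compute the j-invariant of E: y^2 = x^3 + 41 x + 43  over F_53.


Delta = -16(4 a^3 + 27 b^2) mod 53 = 29
-1728 * (4 a)^3 = -1728 * (4*41)^3 mod 53 = 28
j = 28 * 29^(-1) mod 53 = 43

j = 43 (mod 53)


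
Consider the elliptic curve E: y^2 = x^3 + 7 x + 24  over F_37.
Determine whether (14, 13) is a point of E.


Check whether y^2 = x^3 + 7 x + 24 (mod 37) for (x, y) = (14, 13).
LHS: y^2 = 13^2 mod 37 = 21
RHS: x^3 + 7 x + 24 = 14^3 + 7*14 + 24 mod 37 = 17
LHS != RHS

No, not on the curve


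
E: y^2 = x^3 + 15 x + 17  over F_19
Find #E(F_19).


For each x in F_19, count y with y^2 = x^3 + 15 x + 17 mod 19:
  x = 0: RHS = 17, y in [6, 13]  -> 2 point(s)
  x = 2: RHS = 17, y in [6, 13]  -> 2 point(s)
  x = 6: RHS = 0, y in [0]  -> 1 point(s)
  x = 7: RHS = 9, y in [3, 16]  -> 2 point(s)
  x = 9: RHS = 7, y in [8, 11]  -> 2 point(s)
  x = 12: RHS = 6, y in [5, 14]  -> 2 point(s)
  x = 14: RHS = 7, y in [8, 11]  -> 2 point(s)
  x = 15: RHS = 7, y in [8, 11]  -> 2 point(s)
  x = 17: RHS = 17, y in [6, 13]  -> 2 point(s)
  x = 18: RHS = 1, y in [1, 18]  -> 2 point(s)
Affine points: 19. Add the point at infinity: total = 20.

#E(F_19) = 20


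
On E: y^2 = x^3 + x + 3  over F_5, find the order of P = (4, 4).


Compute successive multiples of P until we hit O:
  1P = (4, 4)
  2P = (1, 0)
  3P = (4, 1)
  4P = O

ord(P) = 4


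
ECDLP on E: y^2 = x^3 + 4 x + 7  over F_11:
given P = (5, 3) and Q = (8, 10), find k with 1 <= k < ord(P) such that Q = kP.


Enumerate multiples of P until we hit Q = (8, 10):
  1P = (5, 3)
  2P = (6, 4)
  3P = (1, 1)
  4P = (8, 1)
  5P = (7, 2)
  6P = (2, 1)
  7P = (2, 10)
  8P = (7, 9)
  9P = (8, 10)
Match found at i = 9.

k = 9


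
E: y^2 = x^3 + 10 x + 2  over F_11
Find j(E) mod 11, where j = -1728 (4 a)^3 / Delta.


Delta = -16(4 a^3 + 27 b^2) mod 11 = 8
-1728 * (4 a)^3 = -1728 * (4*10)^3 mod 11 = 9
j = 9 * 8^(-1) mod 11 = 8

j = 8 (mod 11)


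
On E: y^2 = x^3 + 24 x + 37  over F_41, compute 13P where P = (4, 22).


k = 13 = 1101_2 (binary, LSB first: 1011)
Double-and-add from P = (4, 22):
  bit 0 = 1: acc = O + (4, 22) = (4, 22)
  bit 1 = 0: acc unchanged = (4, 22)
  bit 2 = 1: acc = (4, 22) + (14, 40) = (0, 18)
  bit 3 = 1: acc = (0, 18) + (5, 35) = (0, 23)

13P = (0, 23)


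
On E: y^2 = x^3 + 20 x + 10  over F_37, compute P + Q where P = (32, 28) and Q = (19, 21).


P != Q, so use the chord formula.
s = (y2 - y1) / (x2 - x1) = (30) / (24) mod 37 = 29
x3 = s^2 - x1 - x2 mod 37 = 29^2 - 32 - 19 = 13
y3 = s (x1 - x3) - y1 mod 37 = 29 * (32 - 13) - 28 = 5

P + Q = (13, 5)


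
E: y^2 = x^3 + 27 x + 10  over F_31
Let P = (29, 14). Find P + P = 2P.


Doubling: s = (3 x1^2 + a) / (2 y1)
s = (3*29^2 + 27) / (2*14) mod 31 = 18
x3 = s^2 - 2 x1 mod 31 = 18^2 - 2*29 = 18
y3 = s (x1 - x3) - y1 mod 31 = 18 * (29 - 18) - 14 = 29

2P = (18, 29)


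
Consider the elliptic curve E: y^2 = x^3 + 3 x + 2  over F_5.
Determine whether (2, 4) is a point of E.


Check whether y^2 = x^3 + 3 x + 2 (mod 5) for (x, y) = (2, 4).
LHS: y^2 = 4^2 mod 5 = 1
RHS: x^3 + 3 x + 2 = 2^3 + 3*2 + 2 mod 5 = 1
LHS = RHS

Yes, on the curve


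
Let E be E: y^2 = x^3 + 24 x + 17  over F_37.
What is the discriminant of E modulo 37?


4 a^3 + 27 b^2 = 4*24^3 + 27*17^2 = 55296 + 7803 = 63099
Delta = -16 * (63099) = -1009584
Delta mod 37 = 35

Delta = 35 (mod 37)


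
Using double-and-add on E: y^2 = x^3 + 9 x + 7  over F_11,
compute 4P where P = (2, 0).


k = 4 = 100_2 (binary, LSB first: 001)
Double-and-add from P = (2, 0):
  bit 0 = 0: acc unchanged = O
  bit 1 = 0: acc unchanged = O
  bit 2 = 1: acc = O + O = O

4P = O


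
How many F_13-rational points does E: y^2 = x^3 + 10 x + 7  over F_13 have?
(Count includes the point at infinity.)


For each x in F_13, count y with y^2 = x^3 + 10 x + 7 mod 13:
  x = 2: RHS = 9, y in [3, 10]  -> 2 point(s)
  x = 3: RHS = 12, y in [5, 8]  -> 2 point(s)
  x = 5: RHS = 0, y in [0]  -> 1 point(s)
  x = 6: RHS = 10, y in [6, 7]  -> 2 point(s)
  x = 7: RHS = 4, y in [2, 11]  -> 2 point(s)
  x = 8: RHS = 1, y in [1, 12]  -> 2 point(s)
  x = 12: RHS = 9, y in [3, 10]  -> 2 point(s)
Affine points: 13. Add the point at infinity: total = 14.

#E(F_13) = 14


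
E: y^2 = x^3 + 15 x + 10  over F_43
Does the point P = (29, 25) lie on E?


Check whether y^2 = x^3 + 15 x + 10 (mod 43) for (x, y) = (29, 25).
LHS: y^2 = 25^2 mod 43 = 23
RHS: x^3 + 15 x + 10 = 29^3 + 15*29 + 10 mod 43 = 23
LHS = RHS

Yes, on the curve


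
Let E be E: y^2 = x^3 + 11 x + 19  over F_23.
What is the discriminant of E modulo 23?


4 a^3 + 27 b^2 = 4*11^3 + 27*19^2 = 5324 + 9747 = 15071
Delta = -16 * (15071) = -241136
Delta mod 23 = 19

Delta = 19 (mod 23)


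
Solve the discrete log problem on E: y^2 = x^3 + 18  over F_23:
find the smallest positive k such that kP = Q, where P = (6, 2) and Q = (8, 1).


Enumerate multiples of P until we hit Q = (8, 1):
  1P = (6, 2)
  2P = (4, 6)
  3P = (17, 20)
  4P = (8, 1)
Match found at i = 4.

k = 4


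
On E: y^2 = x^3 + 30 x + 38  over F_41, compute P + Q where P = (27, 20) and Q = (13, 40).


P != Q, so use the chord formula.
s = (y2 - y1) / (x2 - x1) = (20) / (27) mod 41 = 22
x3 = s^2 - x1 - x2 mod 41 = 22^2 - 27 - 13 = 34
y3 = s (x1 - x3) - y1 mod 41 = 22 * (27 - 34) - 20 = 31

P + Q = (34, 31)


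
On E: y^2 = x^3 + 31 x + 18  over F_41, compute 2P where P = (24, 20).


Doubling: s = (3 x1^2 + a) / (2 y1)
s = (3*24^2 + 31) / (2*20) mod 41 = 4
x3 = s^2 - 2 x1 mod 41 = 4^2 - 2*24 = 9
y3 = s (x1 - x3) - y1 mod 41 = 4 * (24 - 9) - 20 = 40

2P = (9, 40)


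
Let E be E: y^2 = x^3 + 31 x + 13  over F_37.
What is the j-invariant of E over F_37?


Delta = -16(4 a^3 + 27 b^2) mod 37 = 16
-1728 * (4 a)^3 = -1728 * (4*31)^3 mod 37 = 6
j = 6 * 16^(-1) mod 37 = 5

j = 5 (mod 37)


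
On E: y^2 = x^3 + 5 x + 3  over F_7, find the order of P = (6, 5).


Compute successive multiples of P until we hit O:
  1P = (6, 5)
  2P = (6, 2)
  3P = O

ord(P) = 3


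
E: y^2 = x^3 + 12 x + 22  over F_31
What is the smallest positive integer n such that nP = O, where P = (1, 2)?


Compute successive multiples of P until we hit O:
  1P = (1, 2)
  2P = (14, 19)
  3P = (30, 3)
  4P = (8, 17)
  5P = (19, 17)
  6P = (16, 1)
  7P = (18, 26)
  8P = (20, 4)
  ... (continuing to 26P)
  26P = O

ord(P) = 26


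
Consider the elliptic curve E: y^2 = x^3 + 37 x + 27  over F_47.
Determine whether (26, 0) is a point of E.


Check whether y^2 = x^3 + 37 x + 27 (mod 47) for (x, y) = (26, 0).
LHS: y^2 = 0^2 mod 47 = 0
RHS: x^3 + 37 x + 27 = 26^3 + 37*26 + 27 mod 47 = 0
LHS = RHS

Yes, on the curve


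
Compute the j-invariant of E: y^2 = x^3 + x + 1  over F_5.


Delta = -16(4 a^3 + 27 b^2) mod 5 = 4
-1728 * (4 a)^3 = -1728 * (4*1)^3 mod 5 = 3
j = 3 * 4^(-1) mod 5 = 2

j = 2 (mod 5)


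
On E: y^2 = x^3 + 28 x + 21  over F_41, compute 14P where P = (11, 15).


k = 14 = 1110_2 (binary, LSB first: 0111)
Double-and-add from P = (11, 15):
  bit 0 = 0: acc unchanged = O
  bit 1 = 1: acc = O + (23, 9) = (23, 9)
  bit 2 = 1: acc = (23, 9) + (13, 9) = (5, 32)
  bit 3 = 1: acc = (5, 32) + (14, 0) = (23, 32)

14P = (23, 32)


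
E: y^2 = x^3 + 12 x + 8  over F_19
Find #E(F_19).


For each x in F_19, count y with y^2 = x^3 + 12 x + 8 mod 19:
  x = 4: RHS = 6, y in [5, 14]  -> 2 point(s)
  x = 6: RHS = 11, y in [7, 12]  -> 2 point(s)
  x = 7: RHS = 17, y in [6, 13]  -> 2 point(s)
  x = 9: RHS = 9, y in [3, 16]  -> 2 point(s)
  x = 10: RHS = 7, y in [8, 11]  -> 2 point(s)
  x = 13: RHS = 5, y in [9, 10]  -> 2 point(s)
Affine points: 12. Add the point at infinity: total = 13.

#E(F_19) = 13


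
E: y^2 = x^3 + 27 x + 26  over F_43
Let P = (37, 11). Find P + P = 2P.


Doubling: s = (3 x1^2 + a) / (2 y1)
s = (3*37^2 + 27) / (2*11) mod 43 = 12
x3 = s^2 - 2 x1 mod 43 = 12^2 - 2*37 = 27
y3 = s (x1 - x3) - y1 mod 43 = 12 * (37 - 27) - 11 = 23

2P = (27, 23)


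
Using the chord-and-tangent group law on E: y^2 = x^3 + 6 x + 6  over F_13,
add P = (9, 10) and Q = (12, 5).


P != Q, so use the chord formula.
s = (y2 - y1) / (x2 - x1) = (8) / (3) mod 13 = 7
x3 = s^2 - x1 - x2 mod 13 = 7^2 - 9 - 12 = 2
y3 = s (x1 - x3) - y1 mod 13 = 7 * (9 - 2) - 10 = 0

P + Q = (2, 0)


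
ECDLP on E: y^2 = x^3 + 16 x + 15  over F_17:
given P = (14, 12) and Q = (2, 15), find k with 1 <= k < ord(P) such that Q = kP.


Enumerate multiples of P until we hit Q = (2, 15):
  1P = (14, 12)
  2P = (8, 3)
  3P = (10, 11)
  4P = (9, 2)
  5P = (15, 3)
  6P = (1, 7)
  7P = (11, 14)
  8P = (0, 7)
  9P = (2, 2)
  10P = (5, 4)
  11P = (16, 7)
  12P = (6, 2)
  13P = (6, 15)
  14P = (16, 10)
  15P = (5, 13)
  16P = (2, 15)
Match found at i = 16.

k = 16


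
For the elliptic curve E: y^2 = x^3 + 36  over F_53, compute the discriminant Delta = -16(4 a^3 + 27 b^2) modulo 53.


4 a^3 + 27 b^2 = 4*0^3 + 27*36^2 = 0 + 34992 = 34992
Delta = -16 * (34992) = -559872
Delta mod 53 = 20

Delta = 20 (mod 53)


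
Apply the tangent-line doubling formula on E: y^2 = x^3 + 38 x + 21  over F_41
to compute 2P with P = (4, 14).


Doubling: s = (3 x1^2 + a) / (2 y1)
s = (3*4^2 + 38) / (2*14) mod 41 = 6
x3 = s^2 - 2 x1 mod 41 = 6^2 - 2*4 = 28
y3 = s (x1 - x3) - y1 mod 41 = 6 * (4 - 28) - 14 = 6

2P = (28, 6)


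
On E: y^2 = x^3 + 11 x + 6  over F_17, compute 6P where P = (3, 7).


k = 6 = 110_2 (binary, LSB first: 011)
Double-and-add from P = (3, 7):
  bit 0 = 0: acc unchanged = O
  bit 1 = 1: acc = O + (9, 1) = (9, 1)
  bit 2 = 1: acc = (9, 1) + (12, 9) = (5, 4)

6P = (5, 4)


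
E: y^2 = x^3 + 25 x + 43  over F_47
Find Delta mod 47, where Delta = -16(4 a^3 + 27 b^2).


4 a^3 + 27 b^2 = 4*25^3 + 27*43^2 = 62500 + 49923 = 112423
Delta = -16 * (112423) = -1798768
Delta mod 47 = 16

Delta = 16 (mod 47)


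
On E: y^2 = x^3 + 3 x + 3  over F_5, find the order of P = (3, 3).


Compute successive multiples of P until we hit O:
  1P = (3, 3)
  2P = (4, 2)
  3P = (4, 3)
  4P = (3, 2)
  5P = O

ord(P) = 5


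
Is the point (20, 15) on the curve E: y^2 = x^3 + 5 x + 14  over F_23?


Check whether y^2 = x^3 + 5 x + 14 (mod 23) for (x, y) = (20, 15).
LHS: y^2 = 15^2 mod 23 = 18
RHS: x^3 + 5 x + 14 = 20^3 + 5*20 + 14 mod 23 = 18
LHS = RHS

Yes, on the curve


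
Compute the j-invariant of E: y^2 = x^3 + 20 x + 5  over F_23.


Delta = -16(4 a^3 + 27 b^2) mod 23 = 13
-1728 * (4 a)^3 = -1728 * (4*20)^3 mod 23 = 9
j = 9 * 13^(-1) mod 23 = 6

j = 6 (mod 23)


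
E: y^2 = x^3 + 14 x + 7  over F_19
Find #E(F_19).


For each x in F_19, count y with y^2 = x^3 + 14 x + 7 mod 19:
  x = 0: RHS = 7, y in [8, 11]  -> 2 point(s)
  x = 2: RHS = 5, y in [9, 10]  -> 2 point(s)
  x = 3: RHS = 0, y in [0]  -> 1 point(s)
  x = 7: RHS = 11, y in [7, 12]  -> 2 point(s)
  x = 8: RHS = 4, y in [2, 17]  -> 2 point(s)
  x = 9: RHS = 7, y in [8, 11]  -> 2 point(s)
  x = 10: RHS = 7, y in [8, 11]  -> 2 point(s)
  x = 13: RHS = 11, y in [7, 12]  -> 2 point(s)
  x = 15: RHS = 1, y in [1, 18]  -> 2 point(s)
  x = 17: RHS = 9, y in [3, 16]  -> 2 point(s)
  x = 18: RHS = 11, y in [7, 12]  -> 2 point(s)
Affine points: 21. Add the point at infinity: total = 22.

#E(F_19) = 22


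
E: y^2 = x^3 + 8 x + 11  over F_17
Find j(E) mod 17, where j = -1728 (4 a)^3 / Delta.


Delta = -16(4 a^3 + 27 b^2) mod 17 = 11
-1728 * (4 a)^3 = -1728 * (4*8)^3 mod 17 = 3
j = 3 * 11^(-1) mod 17 = 8

j = 8 (mod 17)


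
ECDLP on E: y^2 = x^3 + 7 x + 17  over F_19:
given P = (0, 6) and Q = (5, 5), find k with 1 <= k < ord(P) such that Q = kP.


Enumerate multiples of P until we hit Q = (5, 5):
  1P = (0, 6)
  2P = (1, 14)
  3P = (6, 3)
  4P = (18, 3)
  5P = (10, 2)
  6P = (16, 8)
  7P = (14, 16)
  8P = (9, 12)
  9P = (2, 18)
  10P = (15, 18)
  11P = (13, 14)
  12P = (12, 10)
  13P = (5, 5)
Match found at i = 13.

k = 13


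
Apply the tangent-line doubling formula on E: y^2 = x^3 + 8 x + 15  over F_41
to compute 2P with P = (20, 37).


Doubling: s = (3 x1^2 + a) / (2 y1)
s = (3*20^2 + 8) / (2*37) mod 41 = 13
x3 = s^2 - 2 x1 mod 41 = 13^2 - 2*20 = 6
y3 = s (x1 - x3) - y1 mod 41 = 13 * (20 - 6) - 37 = 22

2P = (6, 22)


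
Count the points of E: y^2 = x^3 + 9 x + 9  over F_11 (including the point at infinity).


For each x in F_11, count y with y^2 = x^3 + 9 x + 9 mod 11:
  x = 0: RHS = 9, y in [3, 8]  -> 2 point(s)
  x = 5: RHS = 3, y in [5, 6]  -> 2 point(s)
  x = 6: RHS = 4, y in [2, 9]  -> 2 point(s)
  x = 9: RHS = 5, y in [4, 7]  -> 2 point(s)
Affine points: 8. Add the point at infinity: total = 9.

#E(F_11) = 9


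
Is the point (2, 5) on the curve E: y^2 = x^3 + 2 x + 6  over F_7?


Check whether y^2 = x^3 + 2 x + 6 (mod 7) for (x, y) = (2, 5).
LHS: y^2 = 5^2 mod 7 = 4
RHS: x^3 + 2 x + 6 = 2^3 + 2*2 + 6 mod 7 = 4
LHS = RHS

Yes, on the curve


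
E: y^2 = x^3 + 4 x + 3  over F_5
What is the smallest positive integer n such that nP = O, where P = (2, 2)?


Compute successive multiples of P until we hit O:
  1P = (2, 2)
  2P = (2, 3)
  3P = O

ord(P) = 3


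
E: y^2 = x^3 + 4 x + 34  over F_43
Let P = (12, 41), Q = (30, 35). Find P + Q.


P != Q, so use the chord formula.
s = (y2 - y1) / (x2 - x1) = (37) / (18) mod 43 = 14
x3 = s^2 - x1 - x2 mod 43 = 14^2 - 12 - 30 = 25
y3 = s (x1 - x3) - y1 mod 43 = 14 * (12 - 25) - 41 = 35

P + Q = (25, 35)


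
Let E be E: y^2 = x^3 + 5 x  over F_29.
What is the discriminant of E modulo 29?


4 a^3 + 27 b^2 = 4*5^3 + 27*0^2 = 500 + 0 = 500
Delta = -16 * (500) = -8000
Delta mod 29 = 4

Delta = 4 (mod 29)


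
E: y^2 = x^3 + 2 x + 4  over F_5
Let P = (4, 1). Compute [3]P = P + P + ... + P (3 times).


k = 3 = 11_2 (binary, LSB first: 11)
Double-and-add from P = (4, 1):
  bit 0 = 1: acc = O + (4, 1) = (4, 1)
  bit 1 = 1: acc = (4, 1) + (2, 4) = (0, 3)

3P = (0, 3)


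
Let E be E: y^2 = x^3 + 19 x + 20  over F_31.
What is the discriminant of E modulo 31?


4 a^3 + 27 b^2 = 4*19^3 + 27*20^2 = 27436 + 10800 = 38236
Delta = -16 * (38236) = -611776
Delta mod 31 = 9

Delta = 9 (mod 31)


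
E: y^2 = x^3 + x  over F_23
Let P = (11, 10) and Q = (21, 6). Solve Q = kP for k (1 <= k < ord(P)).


Enumerate multiples of P until we hit Q = (21, 6):
  1P = (11, 10)
  2P = (13, 18)
  3P = (15, 20)
  4P = (9, 18)
  5P = (19, 22)
  6P = (1, 5)
  7P = (17, 10)
  8P = (18, 13)
  9P = (20, 19)
  10P = (16, 8)
  11P = (21, 17)
  12P = (0, 0)
  13P = (21, 6)
Match found at i = 13.

k = 13


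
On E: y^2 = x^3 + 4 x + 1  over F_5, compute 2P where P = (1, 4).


Doubling: s = (3 x1^2 + a) / (2 y1)
s = (3*1^2 + 4) / (2*4) mod 5 = 4
x3 = s^2 - 2 x1 mod 5 = 4^2 - 2*1 = 4
y3 = s (x1 - x3) - y1 mod 5 = 4 * (1 - 4) - 4 = 4

2P = (4, 4)


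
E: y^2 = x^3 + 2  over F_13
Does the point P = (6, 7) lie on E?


Check whether y^2 = x^3 + 0 x + 2 (mod 13) for (x, y) = (6, 7).
LHS: y^2 = 7^2 mod 13 = 10
RHS: x^3 + 0 x + 2 = 6^3 + 0*6 + 2 mod 13 = 10
LHS = RHS

Yes, on the curve


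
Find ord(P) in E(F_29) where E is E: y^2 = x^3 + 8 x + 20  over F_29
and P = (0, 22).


Compute successive multiples of P until we hit O:
  1P = (0, 22)
  2P = (24, 0)
  3P = (0, 7)
  4P = O

ord(P) = 4


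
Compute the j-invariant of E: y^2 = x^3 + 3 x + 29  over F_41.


Delta = -16(4 a^3 + 27 b^2) mod 41 = 24
-1728 * (4 a)^3 = -1728 * (4*3)^3 mod 41 = 5
j = 5 * 24^(-1) mod 41 = 19

j = 19 (mod 41)


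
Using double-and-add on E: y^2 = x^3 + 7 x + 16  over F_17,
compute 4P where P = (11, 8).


k = 4 = 100_2 (binary, LSB first: 001)
Double-and-add from P = (11, 8):
  bit 0 = 0: acc unchanged = O
  bit 1 = 0: acc unchanged = O
  bit 2 = 1: acc = O + (11, 8) = (11, 8)

4P = (11, 8)


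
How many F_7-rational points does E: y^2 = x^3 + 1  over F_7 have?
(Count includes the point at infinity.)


For each x in F_7, count y with y^2 = x^3 + 0 x + 1 mod 7:
  x = 0: RHS = 1, y in [1, 6]  -> 2 point(s)
  x = 1: RHS = 2, y in [3, 4]  -> 2 point(s)
  x = 2: RHS = 2, y in [3, 4]  -> 2 point(s)
  x = 3: RHS = 0, y in [0]  -> 1 point(s)
  x = 4: RHS = 2, y in [3, 4]  -> 2 point(s)
  x = 5: RHS = 0, y in [0]  -> 1 point(s)
  x = 6: RHS = 0, y in [0]  -> 1 point(s)
Affine points: 11. Add the point at infinity: total = 12.

#E(F_7) = 12


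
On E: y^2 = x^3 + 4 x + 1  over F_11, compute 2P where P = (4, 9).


Doubling: s = (3 x1^2 + a) / (2 y1)
s = (3*4^2 + 4) / (2*9) mod 11 = 9
x3 = s^2 - 2 x1 mod 11 = 9^2 - 2*4 = 7
y3 = s (x1 - x3) - y1 mod 11 = 9 * (4 - 7) - 9 = 8

2P = (7, 8)


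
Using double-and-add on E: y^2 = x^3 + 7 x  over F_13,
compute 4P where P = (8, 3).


k = 4 = 100_2 (binary, LSB first: 001)
Double-and-add from P = (8, 3):
  bit 0 = 0: acc unchanged = O
  bit 1 = 0: acc unchanged = O
  bit 2 = 1: acc = O + (9, 8) = (9, 8)

4P = (9, 8)


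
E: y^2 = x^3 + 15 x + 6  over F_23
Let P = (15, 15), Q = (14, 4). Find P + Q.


P != Q, so use the chord formula.
s = (y2 - y1) / (x2 - x1) = (12) / (22) mod 23 = 11
x3 = s^2 - x1 - x2 mod 23 = 11^2 - 15 - 14 = 0
y3 = s (x1 - x3) - y1 mod 23 = 11 * (15 - 0) - 15 = 12

P + Q = (0, 12)


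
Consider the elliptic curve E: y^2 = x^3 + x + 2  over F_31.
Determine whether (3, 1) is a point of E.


Check whether y^2 = x^3 + 1 x + 2 (mod 31) for (x, y) = (3, 1).
LHS: y^2 = 1^2 mod 31 = 1
RHS: x^3 + 1 x + 2 = 3^3 + 1*3 + 2 mod 31 = 1
LHS = RHS

Yes, on the curve


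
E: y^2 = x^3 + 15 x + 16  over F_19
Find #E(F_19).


For each x in F_19, count y with y^2 = x^3 + 15 x + 16 mod 19:
  x = 0: RHS = 16, y in [4, 15]  -> 2 point(s)
  x = 2: RHS = 16, y in [4, 15]  -> 2 point(s)
  x = 4: RHS = 7, y in [8, 11]  -> 2 point(s)
  x = 5: RHS = 7, y in [8, 11]  -> 2 point(s)
  x = 9: RHS = 6, y in [5, 14]  -> 2 point(s)
  x = 10: RHS = 7, y in [8, 11]  -> 2 point(s)
  x = 11: RHS = 11, y in [7, 12]  -> 2 point(s)
  x = 12: RHS = 5, y in [9, 10]  -> 2 point(s)
  x = 14: RHS = 6, y in [5, 14]  -> 2 point(s)
  x = 15: RHS = 6, y in [5, 14]  -> 2 point(s)
  x = 16: RHS = 1, y in [1, 18]  -> 2 point(s)
  x = 17: RHS = 16, y in [4, 15]  -> 2 point(s)
  x = 18: RHS = 0, y in [0]  -> 1 point(s)
Affine points: 25. Add the point at infinity: total = 26.

#E(F_19) = 26


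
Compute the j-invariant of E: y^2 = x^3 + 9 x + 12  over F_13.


Delta = -16(4 a^3 + 27 b^2) mod 13 = 11
-1728 * (4 a)^3 = -1728 * (4*9)^3 mod 13 = 12
j = 12 * 11^(-1) mod 13 = 7

j = 7 (mod 13)


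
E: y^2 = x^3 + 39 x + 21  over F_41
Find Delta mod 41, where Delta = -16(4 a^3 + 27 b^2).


4 a^3 + 27 b^2 = 4*39^3 + 27*21^2 = 237276 + 11907 = 249183
Delta = -16 * (249183) = -3986928
Delta mod 41 = 35

Delta = 35 (mod 41)


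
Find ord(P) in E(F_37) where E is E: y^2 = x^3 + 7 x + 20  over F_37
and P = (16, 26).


Compute successive multiples of P until we hit O:
  1P = (16, 26)
  2P = (31, 13)
  3P = (34, 34)
  4P = (21, 17)
  5P = (21, 20)
  6P = (34, 3)
  7P = (31, 24)
  8P = (16, 11)
  ... (continuing to 9P)
  9P = O

ord(P) = 9


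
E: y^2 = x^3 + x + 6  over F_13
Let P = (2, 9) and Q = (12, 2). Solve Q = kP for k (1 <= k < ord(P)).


Enumerate multiples of P until we hit Q = (12, 2):
  1P = (2, 9)
  2P = (9, 4)
  3P = (11, 3)
  4P = (12, 2)
Match found at i = 4.

k = 4


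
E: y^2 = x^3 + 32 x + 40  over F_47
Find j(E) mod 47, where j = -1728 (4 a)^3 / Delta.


Delta = -16(4 a^3 + 27 b^2) mod 47 = 17
-1728 * (4 a)^3 = -1728 * (4*32)^3 mod 47 = 38
j = 38 * 17^(-1) mod 47 = 5

j = 5 (mod 47)


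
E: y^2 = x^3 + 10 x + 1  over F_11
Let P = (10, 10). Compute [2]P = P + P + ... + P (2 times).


k = 2 = 10_2 (binary, LSB first: 01)
Double-and-add from P = (10, 10):
  bit 0 = 0: acc unchanged = O
  bit 1 = 1: acc = O + (3, 5) = (3, 5)

2P = (3, 5)


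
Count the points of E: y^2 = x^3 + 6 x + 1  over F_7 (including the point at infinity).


For each x in F_7, count y with y^2 = x^3 + 6 x + 1 mod 7:
  x = 0: RHS = 1, y in [1, 6]  -> 2 point(s)
  x = 1: RHS = 1, y in [1, 6]  -> 2 point(s)
  x = 2: RHS = 0, y in [0]  -> 1 point(s)
  x = 3: RHS = 4, y in [2, 5]  -> 2 point(s)
  x = 5: RHS = 2, y in [3, 4]  -> 2 point(s)
  x = 6: RHS = 1, y in [1, 6]  -> 2 point(s)
Affine points: 11. Add the point at infinity: total = 12.

#E(F_7) = 12


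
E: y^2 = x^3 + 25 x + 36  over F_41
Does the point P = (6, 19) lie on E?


Check whether y^2 = x^3 + 25 x + 36 (mod 41) for (x, y) = (6, 19).
LHS: y^2 = 19^2 mod 41 = 33
RHS: x^3 + 25 x + 36 = 6^3 + 25*6 + 36 mod 41 = 33
LHS = RHS

Yes, on the curve


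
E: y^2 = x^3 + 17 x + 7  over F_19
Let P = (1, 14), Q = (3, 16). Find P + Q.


P != Q, so use the chord formula.
s = (y2 - y1) / (x2 - x1) = (2) / (2) mod 19 = 1
x3 = s^2 - x1 - x2 mod 19 = 1^2 - 1 - 3 = 16
y3 = s (x1 - x3) - y1 mod 19 = 1 * (1 - 16) - 14 = 9

P + Q = (16, 9)


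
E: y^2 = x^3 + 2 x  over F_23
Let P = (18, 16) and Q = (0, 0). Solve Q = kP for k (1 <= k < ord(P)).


Enumerate multiples of P until we hit Q = (0, 0):
  1P = (18, 16)
  2P = (0, 0)
Match found at i = 2.

k = 2


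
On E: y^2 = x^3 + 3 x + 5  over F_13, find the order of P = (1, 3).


Compute successive multiples of P until we hit O:
  1P = (1, 3)
  2P = (12, 12)
  3P = (4, 4)
  4P = (11, 11)
  5P = (11, 2)
  6P = (4, 9)
  7P = (12, 1)
  8P = (1, 10)
  ... (continuing to 9P)
  9P = O

ord(P) = 9


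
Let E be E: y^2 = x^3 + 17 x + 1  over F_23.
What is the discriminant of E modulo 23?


4 a^3 + 27 b^2 = 4*17^3 + 27*1^2 = 19652 + 27 = 19679
Delta = -16 * (19679) = -314864
Delta mod 23 = 6

Delta = 6 (mod 23)


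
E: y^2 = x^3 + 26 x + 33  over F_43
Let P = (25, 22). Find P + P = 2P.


Doubling: s = (3 x1^2 + a) / (2 y1)
s = (3*25^2 + 26) / (2*22) mod 43 = 9
x3 = s^2 - 2 x1 mod 43 = 9^2 - 2*25 = 31
y3 = s (x1 - x3) - y1 mod 43 = 9 * (25 - 31) - 22 = 10

2P = (31, 10)


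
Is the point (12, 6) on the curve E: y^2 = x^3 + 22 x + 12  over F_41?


Check whether y^2 = x^3 + 22 x + 12 (mod 41) for (x, y) = (12, 6).
LHS: y^2 = 6^2 mod 41 = 36
RHS: x^3 + 22 x + 12 = 12^3 + 22*12 + 12 mod 41 = 36
LHS = RHS

Yes, on the curve


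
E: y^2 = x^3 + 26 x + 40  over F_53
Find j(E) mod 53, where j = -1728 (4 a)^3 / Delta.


Delta = -16(4 a^3 + 27 b^2) mod 53 = 34
-1728 * (4 a)^3 = -1728 * (4*26)^3 mod 53 = 44
j = 44 * 34^(-1) mod 53 = 20

j = 20 (mod 53)


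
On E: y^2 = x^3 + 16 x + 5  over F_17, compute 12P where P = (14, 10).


k = 12 = 1100_2 (binary, LSB first: 0011)
Double-and-add from P = (14, 10):
  bit 0 = 0: acc unchanged = O
  bit 1 = 0: acc unchanged = O
  bit 2 = 1: acc = O + (12, 15) = (12, 15)
  bit 3 = 1: acc = (12, 15) + (8, 13) = (10, 3)

12P = (10, 3)


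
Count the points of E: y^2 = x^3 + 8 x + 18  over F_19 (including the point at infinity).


For each x in F_19, count y with y^2 = x^3 + 8 x + 18 mod 19:
  x = 2: RHS = 4, y in [2, 17]  -> 2 point(s)
  x = 4: RHS = 0, y in [0]  -> 1 point(s)
  x = 6: RHS = 16, y in [4, 15]  -> 2 point(s)
  x = 8: RHS = 5, y in [9, 10]  -> 2 point(s)
  x = 13: RHS = 1, y in [1, 18]  -> 2 point(s)
  x = 14: RHS = 5, y in [9, 10]  -> 2 point(s)
  x = 15: RHS = 17, y in [6, 13]  -> 2 point(s)
  x = 16: RHS = 5, y in [9, 10]  -> 2 point(s)
  x = 18: RHS = 9, y in [3, 16]  -> 2 point(s)
Affine points: 17. Add the point at infinity: total = 18.

#E(F_19) = 18


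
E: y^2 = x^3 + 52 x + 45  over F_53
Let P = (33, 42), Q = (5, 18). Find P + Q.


P != Q, so use the chord formula.
s = (y2 - y1) / (x2 - x1) = (29) / (25) mod 53 = 16
x3 = s^2 - x1 - x2 mod 53 = 16^2 - 33 - 5 = 6
y3 = s (x1 - x3) - y1 mod 53 = 16 * (33 - 6) - 42 = 19

P + Q = (6, 19)


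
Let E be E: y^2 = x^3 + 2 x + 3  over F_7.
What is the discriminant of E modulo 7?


4 a^3 + 27 b^2 = 4*2^3 + 27*3^2 = 32 + 243 = 275
Delta = -16 * (275) = -4400
Delta mod 7 = 3

Delta = 3 (mod 7)


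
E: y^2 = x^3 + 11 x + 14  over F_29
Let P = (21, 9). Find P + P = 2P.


Doubling: s = (3 x1^2 + a) / (2 y1)
s = (3*21^2 + 11) / (2*9) mod 29 = 0
x3 = s^2 - 2 x1 mod 29 = 0^2 - 2*21 = 16
y3 = s (x1 - x3) - y1 mod 29 = 0 * (21 - 16) - 9 = 20

2P = (16, 20)


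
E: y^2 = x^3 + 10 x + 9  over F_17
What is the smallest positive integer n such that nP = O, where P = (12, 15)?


Compute successive multiples of P until we hit O:
  1P = (12, 15)
  2P = (10, 2)
  3P = (16, 10)
  4P = (15, 10)
  5P = (6, 9)
  6P = (0, 14)
  7P = (3, 7)
  8P = (3, 10)
  ... (continuing to 15P)
  15P = O

ord(P) = 15


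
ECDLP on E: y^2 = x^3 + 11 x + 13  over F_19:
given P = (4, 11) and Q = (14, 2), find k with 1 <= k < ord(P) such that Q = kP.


Enumerate multiples of P until we hit Q = (14, 2):
  1P = (4, 11)
  2P = (3, 15)
  3P = (9, 9)
  4P = (13, 4)
  5P = (8, 9)
  6P = (12, 12)
  7P = (14, 2)
Match found at i = 7.

k = 7


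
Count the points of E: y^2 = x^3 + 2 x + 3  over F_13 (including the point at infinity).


For each x in F_13, count y with y^2 = x^3 + 2 x + 3 mod 13:
  x = 0: RHS = 3, y in [4, 9]  -> 2 point(s)
  x = 3: RHS = 10, y in [6, 7]  -> 2 point(s)
  x = 4: RHS = 10, y in [6, 7]  -> 2 point(s)
  x = 6: RHS = 10, y in [6, 7]  -> 2 point(s)
  x = 7: RHS = 9, y in [3, 10]  -> 2 point(s)
  x = 9: RHS = 9, y in [3, 10]  -> 2 point(s)
  x = 10: RHS = 9, y in [3, 10]  -> 2 point(s)
  x = 11: RHS = 4, y in [2, 11]  -> 2 point(s)
  x = 12: RHS = 0, y in [0]  -> 1 point(s)
Affine points: 17. Add the point at infinity: total = 18.

#E(F_13) = 18
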